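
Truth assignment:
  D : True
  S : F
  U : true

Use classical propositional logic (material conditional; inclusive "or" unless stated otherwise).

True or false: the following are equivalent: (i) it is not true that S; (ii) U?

Values: S=F, U=T.
This is ~S <-> U.

~S = ~F = T
~S <-> U = T <-> T = T

The statement is true.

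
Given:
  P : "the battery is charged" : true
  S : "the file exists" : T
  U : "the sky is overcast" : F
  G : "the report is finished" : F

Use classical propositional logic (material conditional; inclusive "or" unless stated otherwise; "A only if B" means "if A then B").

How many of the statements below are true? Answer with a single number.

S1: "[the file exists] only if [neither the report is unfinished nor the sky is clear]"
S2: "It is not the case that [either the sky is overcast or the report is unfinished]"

0

S1: Parsed as S -> (~G nor ~U)

~G = ~F = T
~U = ~F = T
~G nor ~U = T nor T = F
S -> (~G nor ~U) = T -> F = F
So S1 is false.

S2: Formalization: ~(U | ~G)

~G = ~F = T
U | ~G = F | T = T
~(U | ~G) = ~T = F
Hence S2 is false.

0 of the 2 statements are true (none).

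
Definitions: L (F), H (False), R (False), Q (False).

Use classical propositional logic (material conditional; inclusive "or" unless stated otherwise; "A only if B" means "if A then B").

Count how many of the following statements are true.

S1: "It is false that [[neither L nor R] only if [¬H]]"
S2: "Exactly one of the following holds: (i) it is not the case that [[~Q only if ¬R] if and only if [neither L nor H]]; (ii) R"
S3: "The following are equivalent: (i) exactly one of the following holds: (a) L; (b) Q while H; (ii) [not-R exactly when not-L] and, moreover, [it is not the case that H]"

0

S1: Formalization: ~((L nor R) -> ~H)

L nor R = F nor F = T
~H = ~F = T
(L nor R) -> ~H = T -> T = T
~((L nor R) -> ~H) = ~T = F
So S1 is false.

S2: In symbols: ~((~Q -> ~R) <-> (L nor H)) xor R

~Q = ~F = T
~R = ~F = T
~Q -> ~R = T -> T = T
L nor H = F nor F = T
(~Q -> ~R) <-> (L nor H) = T <-> T = T
~((~Q -> ~R) <-> (L nor H)) = ~T = F
~((~Q -> ~R) <-> (L nor H)) xor R = F xor F = F
Thus S2 is false.

S3: Formalization: (L xor (Q & H)) <-> ((~R <-> ~L) & ~H)

Q & H = F & F = F
L xor (Q & H) = F xor F = F
~R = ~F = T
~L = ~F = T
~R <-> ~L = T <-> T = T
~H = ~F = T
(~R <-> ~L) & ~H = T & T = T
(L xor (Q & H)) <-> ((~R <-> ~L) & ~H) = F <-> T = F
Thus S3 is false.

0 of the 3 statements are true (none).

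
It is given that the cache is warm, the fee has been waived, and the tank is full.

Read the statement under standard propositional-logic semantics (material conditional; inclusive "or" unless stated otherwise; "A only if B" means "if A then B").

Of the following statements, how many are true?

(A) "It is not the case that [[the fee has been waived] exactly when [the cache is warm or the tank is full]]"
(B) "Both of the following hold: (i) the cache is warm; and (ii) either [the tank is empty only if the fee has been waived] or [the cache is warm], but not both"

0

Let Q = "the fee has been waived" (T), P = "the cache is warm" (T), R = "the tank is full" (T).

(A): In symbols: ~(Q <-> (P | R))

P | R = T | T = T
Q <-> (P | R) = T <-> T = T
~(Q <-> (P | R)) = ~T = F
So (A) is false.

(B): This is P & ((~R -> Q) xor P).

~R = ~T = F
~R -> Q = F -> T = T
(~R -> Q) xor P = T xor T = F
P & ((~R -> Q) xor P) = T & F = F
Thus (B) is false.

Count: 0.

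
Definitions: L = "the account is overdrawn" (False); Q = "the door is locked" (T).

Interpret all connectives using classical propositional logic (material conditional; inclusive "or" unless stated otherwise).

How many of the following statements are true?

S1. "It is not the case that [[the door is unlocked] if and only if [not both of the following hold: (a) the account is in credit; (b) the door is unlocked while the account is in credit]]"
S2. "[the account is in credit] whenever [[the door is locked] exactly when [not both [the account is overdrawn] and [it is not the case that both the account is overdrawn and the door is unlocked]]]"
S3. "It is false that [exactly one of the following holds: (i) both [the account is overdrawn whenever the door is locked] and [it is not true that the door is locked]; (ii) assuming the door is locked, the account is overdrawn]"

S1: In symbols: not (not Q iff (not L nand (not Q and not L)))

not Q = not True = False
not L = not False = True
not Q = not True = False
not L = not False = True
not Q and not L = False and True = False
not L nand (not Q and not L) = True nand False = True
not Q iff (not L nand (not Q and not L)) = False iff True = False
not (not Q iff (not L nand (not Q and not L))) = not False = True
Thus S1 is true.

S2: This is (Q iff (L nand (L nand not Q))) -> not L.

not Q = not True = False
L nand not Q = False nand False = True
L nand (L nand not Q) = False nand True = True
Q iff (L nand (L nand not Q)) = True iff True = True
not L = not False = True
(Q iff (L nand (L nand not Q))) -> not L = True -> True = True
So S2 is true.

S3: Formalization: not (((Q -> L) and not Q) xor (Q -> L))

Q -> L = True -> False = False
not Q = not True = False
(Q -> L) and not Q = False and False = False
Q -> L = True -> False = False
((Q -> L) and not Q) xor (Q -> L) = False xor False = False
not (((Q -> L) and not Q) xor (Q -> L)) = not False = True
So S3 is true.

Count: 3.

3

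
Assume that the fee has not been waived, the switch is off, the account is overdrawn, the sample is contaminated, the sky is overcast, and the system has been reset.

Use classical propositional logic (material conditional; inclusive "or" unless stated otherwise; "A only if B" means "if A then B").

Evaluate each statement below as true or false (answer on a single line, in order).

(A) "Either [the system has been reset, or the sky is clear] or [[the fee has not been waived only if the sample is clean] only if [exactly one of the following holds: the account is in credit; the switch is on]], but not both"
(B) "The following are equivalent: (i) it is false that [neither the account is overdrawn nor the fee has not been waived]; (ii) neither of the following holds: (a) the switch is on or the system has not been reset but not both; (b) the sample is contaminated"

(A) false; (B) false

Let V = "the system has been reset" (T), U = "the sky is overcast" (T), P = "the fee has been waived" (F), S = "the sample is contaminated" (T), R = "the account is overdrawn" (T), Q = "the switch is on" (F).

(A): This is (V ∨ ¬U) ⊕ ((¬P → ¬S) → (¬R ⊕ Q)).

¬U = ¬T = F
V ∨ ¬U = T ∨ F = T
¬P = ¬F = T
¬S = ¬T = F
¬P → ¬S = T → F = F
¬R = ¬T = F
¬R ⊕ Q = F ⊕ F = F
(¬P → ¬S) → (¬R ⊕ Q) = F → F = T
(V ∨ ¬U) ⊕ ((¬P → ¬S) → (¬R ⊕ Q)) = T ⊕ T = F
So (A) is false.

(B): Parsed as ¬(R ↓ ¬P) ↔ ((Q ⊕ ¬V) ↓ S)

¬P = ¬F = T
R ↓ ¬P = T ↓ T = F
¬(R ↓ ¬P) = ¬F = T
¬V = ¬T = F
Q ⊕ ¬V = F ⊕ F = F
(Q ⊕ ¬V) ↓ S = F ↓ T = F
¬(R ↓ ¬P) ↔ ((Q ⊕ ¬V) ↓ S) = T ↔ F = F
Hence (B) is false.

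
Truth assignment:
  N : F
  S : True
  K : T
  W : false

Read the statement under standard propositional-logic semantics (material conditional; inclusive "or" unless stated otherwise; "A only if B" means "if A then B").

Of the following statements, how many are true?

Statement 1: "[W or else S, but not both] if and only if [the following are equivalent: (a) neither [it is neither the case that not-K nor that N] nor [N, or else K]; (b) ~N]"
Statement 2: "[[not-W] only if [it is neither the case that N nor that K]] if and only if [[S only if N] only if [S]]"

0

Statement 1: Formalization: (W xor S) iff (((not K nor N) nor (N or K)) iff not N)

W xor S = False xor True = True
not K = not True = False
not K nor N = False nor False = True
N or K = False or True = True
(not K nor N) nor (N or K) = True nor True = False
not N = not False = True
((not K nor N) nor (N or K)) iff not N = False iff True = False
(W xor S) iff (((not K nor N) nor (N or K)) iff not N) = True iff False = False
Hence Statement 1 is false.

Statement 2: Parsed as (not W -> (N nor K)) iff ((S -> N) -> S)

not W = not False = True
N nor K = False nor True = False
not W -> (N nor K) = True -> False = False
S -> N = True -> False = False
(S -> N) -> S = False -> True = True
(not W -> (N nor K)) iff ((S -> N) -> S) = False iff True = False
Hence Statement 2 is false.

0 of the 2 statements are true (none).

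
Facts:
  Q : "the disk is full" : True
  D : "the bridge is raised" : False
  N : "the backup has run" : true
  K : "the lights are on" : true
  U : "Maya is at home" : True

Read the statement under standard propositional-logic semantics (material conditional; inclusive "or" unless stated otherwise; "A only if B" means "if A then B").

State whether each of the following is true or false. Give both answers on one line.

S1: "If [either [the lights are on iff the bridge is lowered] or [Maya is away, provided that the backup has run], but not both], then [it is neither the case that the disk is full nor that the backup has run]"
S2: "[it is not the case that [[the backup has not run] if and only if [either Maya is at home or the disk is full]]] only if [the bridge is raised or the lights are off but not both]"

S1: This is ((K <-> ~D) xor (N -> ~U)) -> (Q nor N).

~D = ~F = T
K <-> ~D = T <-> T = T
~U = ~T = F
N -> ~U = T -> F = F
(K <-> ~D) xor (N -> ~U) = T xor F = T
Q nor N = T nor T = F
((K <-> ~D) xor (N -> ~U)) -> (Q nor N) = T -> F = F
Thus S1 is false.

S2: This is ~(~N <-> (U | Q)) -> (D xor ~K).

~N = ~T = F
U | Q = T | T = T
~N <-> (U | Q) = F <-> T = F
~(~N <-> (U | Q)) = ~F = T
~K = ~T = F
D xor ~K = F xor F = F
~(~N <-> (U | Q)) -> (D xor ~K) = T -> F = F
So S2 is false.

S1 F, S2 F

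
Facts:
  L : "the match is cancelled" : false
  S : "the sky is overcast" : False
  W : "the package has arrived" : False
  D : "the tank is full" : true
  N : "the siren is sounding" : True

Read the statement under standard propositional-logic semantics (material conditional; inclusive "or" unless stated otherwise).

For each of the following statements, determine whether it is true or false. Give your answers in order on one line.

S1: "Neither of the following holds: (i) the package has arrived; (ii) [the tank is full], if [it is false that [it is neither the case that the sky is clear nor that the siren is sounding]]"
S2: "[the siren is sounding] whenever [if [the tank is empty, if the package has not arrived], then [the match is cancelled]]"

S1: This is W ↓ (¬(¬S ↓ N) → D).

¬S = ¬F = T
¬S ↓ N = T ↓ T = F
¬(¬S ↓ N) = ¬F = T
¬(¬S ↓ N) → D = T → T = T
W ↓ (¬(¬S ↓ N) → D) = F ↓ T = F
So S1 is false.

S2: In symbols: ((¬W → ¬D) → L) → N

¬W = ¬F = T
¬D = ¬T = F
¬W → ¬D = T → F = F
(¬W → ¬D) → L = F → F = T
((¬W → ¬D) → L) → N = T → T = T
Hence S2 is true.

S1 F; S2 T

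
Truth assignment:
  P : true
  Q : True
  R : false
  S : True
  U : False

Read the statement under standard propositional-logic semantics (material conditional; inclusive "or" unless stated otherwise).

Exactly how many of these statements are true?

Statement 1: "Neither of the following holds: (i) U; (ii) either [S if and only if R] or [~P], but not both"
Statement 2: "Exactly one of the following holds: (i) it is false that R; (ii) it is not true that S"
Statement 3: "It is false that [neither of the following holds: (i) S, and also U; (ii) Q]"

Statement 1: This is U nor ((S iff R) xor not P).

S iff R = True iff False = False
not P = not True = False
(S iff R) xor not P = False xor False = False
U nor ((S iff R) xor not P) = False nor False = True
Thus Statement 1 is true.

Statement 2: In symbols: not R xor not S

not R = not False = True
not S = not True = False
not R xor not S = True xor False = True
So Statement 2 is true.

Statement 3: Formalization: not ((S and U) nor Q)

S and U = True and False = False
(S and U) nor Q = False nor True = False
not ((S and U) nor Q) = not False = True
Hence Statement 3 is true.

True statements: 3.

3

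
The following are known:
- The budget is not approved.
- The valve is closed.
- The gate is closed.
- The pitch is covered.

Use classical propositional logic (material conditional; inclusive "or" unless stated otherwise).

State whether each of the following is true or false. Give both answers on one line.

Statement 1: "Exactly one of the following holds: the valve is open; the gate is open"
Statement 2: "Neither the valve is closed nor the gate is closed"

Statement 1 False, Statement 2 False

Let Q = "the valve is open" (F), R = "the gate is open" (F).

Statement 1: In symbols: Q ⊕ R

Q ⊕ R = F ⊕ F = F
Hence Statement 1 is false.

Statement 2: In symbols: ¬Q ↓ ¬R

¬Q = ¬F = T
¬R = ¬F = T
¬Q ↓ ¬R = T ↓ T = F
Hence Statement 2 is false.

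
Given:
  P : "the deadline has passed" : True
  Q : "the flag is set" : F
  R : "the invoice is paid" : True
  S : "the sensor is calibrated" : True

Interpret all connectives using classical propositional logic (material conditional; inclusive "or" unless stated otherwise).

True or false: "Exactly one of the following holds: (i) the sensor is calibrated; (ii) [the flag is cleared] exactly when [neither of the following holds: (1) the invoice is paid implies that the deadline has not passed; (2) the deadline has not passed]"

False

Values: S=T, Q=F, R=T, P=T.
This is S xor (~Q <-> ((R -> ~P) nor ~P)).

~Q = ~F = T
~P = ~T = F
R -> ~P = T -> F = F
~P = ~T = F
(R -> ~P) nor ~P = F nor F = T
~Q <-> ((R -> ~P) nor ~P) = T <-> T = T
S xor (~Q <-> ((R -> ~P) nor ~P)) = T xor T = F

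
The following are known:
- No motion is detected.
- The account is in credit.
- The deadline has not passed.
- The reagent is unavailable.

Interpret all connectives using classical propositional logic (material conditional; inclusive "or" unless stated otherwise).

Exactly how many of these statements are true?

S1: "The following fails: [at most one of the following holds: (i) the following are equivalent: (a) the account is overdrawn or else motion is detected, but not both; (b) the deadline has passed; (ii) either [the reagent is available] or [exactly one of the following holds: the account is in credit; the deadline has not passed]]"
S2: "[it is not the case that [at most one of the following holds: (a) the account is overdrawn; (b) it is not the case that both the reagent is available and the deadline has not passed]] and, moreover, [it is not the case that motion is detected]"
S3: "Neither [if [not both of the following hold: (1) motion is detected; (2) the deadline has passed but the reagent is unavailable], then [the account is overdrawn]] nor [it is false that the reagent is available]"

Let Q = "the account is overdrawn" (F), P = "motion is detected" (F), R = "the deadline has passed" (F), S = "the reagent is available" (F).

S1: In symbols: ¬(((Q ⊕ P) ↔ R) ↑ (S ∨ (¬Q ⊕ ¬R)))

Q ⊕ P = F ⊕ F = F
(Q ⊕ P) ↔ R = F ↔ F = T
¬Q = ¬F = T
¬R = ¬F = T
¬Q ⊕ ¬R = T ⊕ T = F
S ∨ (¬Q ⊕ ¬R) = F ∨ F = F
((Q ⊕ P) ↔ R) ↑ (S ∨ (¬Q ⊕ ¬R)) = T ↑ F = T
¬(((Q ⊕ P) ↔ R) ↑ (S ∨ (¬Q ⊕ ¬R))) = ¬T = F
Thus S1 is false.

S2: Formalization: ¬(Q ↑ (S ↑ ¬R)) ∧ ¬P

¬R = ¬F = T
S ↑ ¬R = F ↑ T = T
Q ↑ (S ↑ ¬R) = F ↑ T = T
¬(Q ↑ (S ↑ ¬R)) = ¬T = F
¬P = ¬F = T
¬(Q ↑ (S ↑ ¬R)) ∧ ¬P = F ∧ T = F
Hence S2 is false.

S3: Parsed as ((P ↑ (R ∧ ¬S)) → Q) ↓ ¬S

¬S = ¬F = T
R ∧ ¬S = F ∧ T = F
P ↑ (R ∧ ¬S) = F ↑ F = T
(P ↑ (R ∧ ¬S)) → Q = T → F = F
¬S = ¬F = T
((P ↑ (R ∧ ¬S)) → Q) ↓ ¬S = F ↓ T = F
Thus S3 is false.

True statements: 0 (none).

0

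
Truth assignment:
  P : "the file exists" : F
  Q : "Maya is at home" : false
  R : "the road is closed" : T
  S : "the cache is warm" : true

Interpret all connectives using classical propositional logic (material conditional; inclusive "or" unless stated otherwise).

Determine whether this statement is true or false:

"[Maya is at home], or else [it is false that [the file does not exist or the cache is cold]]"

false

This is Q ∨ ¬(¬P ∨ ¬S).

¬P = ¬F = T
¬S = ¬T = F
¬P ∨ ¬S = T ∨ F = T
¬(¬P ∨ ¬S) = ¬T = F
Q ∨ ¬(¬P ∨ ¬S) = F ∨ F = F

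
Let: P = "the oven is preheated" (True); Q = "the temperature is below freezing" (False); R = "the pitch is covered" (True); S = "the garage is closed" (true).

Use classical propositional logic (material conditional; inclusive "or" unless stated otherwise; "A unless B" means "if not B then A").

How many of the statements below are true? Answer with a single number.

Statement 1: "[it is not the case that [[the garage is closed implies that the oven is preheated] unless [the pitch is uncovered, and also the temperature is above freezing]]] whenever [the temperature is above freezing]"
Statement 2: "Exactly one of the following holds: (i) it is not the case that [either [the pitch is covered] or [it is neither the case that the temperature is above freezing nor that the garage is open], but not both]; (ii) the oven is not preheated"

0

Statement 1: Parsed as ¬Q → ¬((S → P) ∨ (¬R ∧ ¬Q))

¬Q = ¬F = T
S → P = T → T = T
¬R = ¬T = F
¬Q = ¬F = T
¬R ∧ ¬Q = F ∧ T = F
(S → P) ∨ (¬R ∧ ¬Q) = T ∨ F = T
¬((S → P) ∨ (¬R ∧ ¬Q)) = ¬T = F
¬Q → ¬((S → P) ∨ (¬R ∧ ¬Q)) = T → F = F
So Statement 1 is false.

Statement 2: This is ¬(R ⊕ (¬Q ↓ ¬S)) ⊕ ¬P.

¬Q = ¬F = T
¬S = ¬T = F
¬Q ↓ ¬S = T ↓ F = F
R ⊕ (¬Q ↓ ¬S) = T ⊕ F = T
¬(R ⊕ (¬Q ↓ ¬S)) = ¬T = F
¬P = ¬T = F
¬(R ⊕ (¬Q ↓ ¬S)) ⊕ ¬P = F ⊕ F = F
Hence Statement 2 is false.

0 of the 2 statements are true (none).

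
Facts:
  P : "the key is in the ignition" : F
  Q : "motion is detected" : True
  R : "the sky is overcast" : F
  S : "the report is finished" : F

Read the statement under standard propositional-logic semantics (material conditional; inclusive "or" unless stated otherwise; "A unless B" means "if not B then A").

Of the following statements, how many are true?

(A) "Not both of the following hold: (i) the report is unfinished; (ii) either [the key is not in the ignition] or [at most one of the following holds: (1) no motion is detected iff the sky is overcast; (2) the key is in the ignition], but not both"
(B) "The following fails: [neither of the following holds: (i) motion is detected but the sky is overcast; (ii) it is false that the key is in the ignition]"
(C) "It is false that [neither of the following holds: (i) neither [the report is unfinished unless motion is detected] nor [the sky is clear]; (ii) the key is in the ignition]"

(A): Parsed as ~S nand (~P xor ((~Q <-> R) nand P))

~S = ~F = T
~P = ~F = T
~Q = ~T = F
~Q <-> R = F <-> F = T
(~Q <-> R) nand P = T nand F = T
~P xor ((~Q <-> R) nand P) = T xor T = F
~S nand (~P xor ((~Q <-> R) nand P)) = T nand F = T
So (A) is true.

(B): This is ~((Q & R) nor ~P).

Q & R = T & F = F
~P = ~F = T
(Q & R) nor ~P = F nor T = F
~((Q & R) nor ~P) = ~F = T
Hence (B) is true.

(C): Formalization: ~(((~S | Q) nor ~R) nor P)

~S = ~F = T
~S | Q = T | T = T
~R = ~F = T
(~S | Q) nor ~R = T nor T = F
((~S | Q) nor ~R) nor P = F nor F = T
~(((~S | Q) nor ~R) nor P) = ~T = F
So (C) is false.

Count: 2.

2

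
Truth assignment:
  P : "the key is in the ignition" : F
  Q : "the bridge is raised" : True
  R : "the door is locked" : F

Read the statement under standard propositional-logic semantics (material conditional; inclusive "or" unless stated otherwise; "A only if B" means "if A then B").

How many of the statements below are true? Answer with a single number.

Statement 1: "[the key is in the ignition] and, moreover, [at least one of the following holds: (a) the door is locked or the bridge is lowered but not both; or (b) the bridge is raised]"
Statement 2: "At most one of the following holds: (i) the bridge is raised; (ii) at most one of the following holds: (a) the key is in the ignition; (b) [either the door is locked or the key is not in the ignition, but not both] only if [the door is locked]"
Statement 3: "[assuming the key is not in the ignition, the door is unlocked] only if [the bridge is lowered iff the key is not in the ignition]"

Statement 1: Parsed as P and ((R xor not Q) or Q)

not Q = not True = False
R xor not Q = False xor False = False
(R xor not Q) or Q = False or True = True
P and ((R xor not Q) or Q) = False and True = False
So Statement 1 is false.

Statement 2: Formalization: Q nand (P nand ((R xor not P) -> R))

not P = not False = True
R xor not P = False xor True = True
(R xor not P) -> R = True -> False = False
P nand ((R xor not P) -> R) = False nand False = True
Q nand (P nand ((R xor not P) -> R)) = True nand True = False
Hence Statement 2 is false.

Statement 3: This is (not P -> not R) -> (not Q iff not P).

not P = not False = True
not R = not False = True
not P -> not R = True -> True = True
not Q = not True = False
not P = not False = True
not Q iff not P = False iff True = False
(not P -> not R) -> (not Q iff not P) = True -> False = False
Hence Statement 3 is false.

Count: 0.

0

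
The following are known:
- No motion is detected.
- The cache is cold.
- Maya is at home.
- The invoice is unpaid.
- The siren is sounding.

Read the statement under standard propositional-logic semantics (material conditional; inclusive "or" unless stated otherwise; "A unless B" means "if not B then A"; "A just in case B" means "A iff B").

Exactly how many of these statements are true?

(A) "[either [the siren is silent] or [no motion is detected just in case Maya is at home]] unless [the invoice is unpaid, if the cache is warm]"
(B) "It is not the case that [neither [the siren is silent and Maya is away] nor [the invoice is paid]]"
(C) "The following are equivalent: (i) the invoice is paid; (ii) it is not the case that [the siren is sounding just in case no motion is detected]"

2

Let U = "the siren is sounding" (T), P = "motion is detected" (F), R = "Maya is at home" (T), Q = "the cache is warm" (F), S = "the invoice is paid" (F).

(A): Formalization: (~U | (~P <-> R)) | (Q -> ~S)

~U = ~T = F
~P = ~F = T
~P <-> R = T <-> T = T
~U | (~P <-> R) = F | T = T
~S = ~F = T
Q -> ~S = F -> T = T
(~U | (~P <-> R)) | (Q -> ~S) = T | T = T
Thus (A) is true.

(B): Parsed as ~((~U & ~R) nor S)

~U = ~T = F
~R = ~T = F
~U & ~R = F & F = F
(~U & ~R) nor S = F nor F = T
~((~U & ~R) nor S) = ~T = F
Hence (B) is false.

(C): In symbols: S <-> ~(U <-> ~P)

~P = ~F = T
U <-> ~P = T <-> T = T
~(U <-> ~P) = ~T = F
S <-> ~(U <-> ~P) = F <-> F = T
So (C) is true.

True statements: 2 ((A), (C)).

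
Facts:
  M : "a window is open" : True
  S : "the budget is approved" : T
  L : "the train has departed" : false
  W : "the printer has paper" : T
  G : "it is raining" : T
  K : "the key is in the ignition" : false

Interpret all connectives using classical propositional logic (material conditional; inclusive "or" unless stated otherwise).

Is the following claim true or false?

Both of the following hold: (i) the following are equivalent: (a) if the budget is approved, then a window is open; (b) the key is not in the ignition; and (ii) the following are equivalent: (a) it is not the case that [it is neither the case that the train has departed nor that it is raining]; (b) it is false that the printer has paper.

False.

Parsed as ((S -> M) <-> ~K) & (~(L nor G) <-> ~W)

S -> M = T -> T = T
~K = ~F = T
(S -> M) <-> ~K = T <-> T = T
L nor G = F nor T = F
~(L nor G) = ~F = T
~W = ~T = F
~(L nor G) <-> ~W = T <-> F = F
((S -> M) <-> ~K) & (~(L nor G) <-> ~W) = T & F = F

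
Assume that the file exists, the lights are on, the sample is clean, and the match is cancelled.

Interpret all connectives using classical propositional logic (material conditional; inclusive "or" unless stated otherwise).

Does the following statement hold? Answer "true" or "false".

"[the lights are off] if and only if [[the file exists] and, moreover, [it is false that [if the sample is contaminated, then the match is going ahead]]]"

Let Q = "the lights are on" (T), P = "the file exists" (T), R = "the sample is contaminated" (F), S = "the match is cancelled" (T).
Formalization: ¬Q ↔ (P ∧ ¬(R → ¬S))

¬Q = ¬T = F
¬S = ¬T = F
R → ¬S = F → F = T
¬(R → ¬S) = ¬T = F
P ∧ ¬(R → ¬S) = T ∧ F = F
¬Q ↔ (P ∧ ¬(R → ¬S)) = F ↔ F = T

The statement is true.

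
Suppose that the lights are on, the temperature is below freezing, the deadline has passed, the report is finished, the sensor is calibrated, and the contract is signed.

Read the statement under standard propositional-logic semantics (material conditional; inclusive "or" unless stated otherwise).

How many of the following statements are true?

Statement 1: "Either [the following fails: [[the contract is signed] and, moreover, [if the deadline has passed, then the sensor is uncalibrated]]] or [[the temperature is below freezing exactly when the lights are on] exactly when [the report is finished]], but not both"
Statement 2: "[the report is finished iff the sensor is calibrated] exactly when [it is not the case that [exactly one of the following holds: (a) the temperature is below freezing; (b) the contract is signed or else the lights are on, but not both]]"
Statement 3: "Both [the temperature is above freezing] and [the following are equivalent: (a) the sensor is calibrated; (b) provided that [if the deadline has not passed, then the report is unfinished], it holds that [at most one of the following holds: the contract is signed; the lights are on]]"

Let P = "the contract is signed" (True), H = "the deadline has passed" (True), S = "the sensor is calibrated" (True), N = "the temperature is below freezing" (True), K = "the lights are on" (True), W = "the report is finished" (True).

Statement 1: This is not (P and (H -> not S)) xor ((N iff K) iff W).

not S = not True = False
H -> not S = True -> False = False
P and (H -> not S) = True and False = False
not (P and (H -> not S)) = not False = True
N iff K = True iff True = True
(N iff K) iff W = True iff True = True
not (P and (H -> not S)) xor ((N iff K) iff W) = True xor True = False
Hence Statement 1 is false.

Statement 2: Formalization: (W iff S) iff not (N xor (P xor K))

W iff S = True iff True = True
P xor K = True xor True = False
N xor (P xor K) = True xor False = True
not (N xor (P xor K)) = not True = False
(W iff S) iff not (N xor (P xor K)) = True iff False = False
So Statement 2 is false.

Statement 3: This is not N and (S iff ((not H -> not W) -> (P nand K))).

not N = not True = False
not H = not True = False
not W = not True = False
not H -> not W = False -> False = True
P nand K = True nand True = False
(not H -> not W) -> (P nand K) = True -> False = False
S iff ((not H -> not W) -> (P nand K)) = True iff False = False
not N and (S iff ((not H -> not W) -> (P nand K))) = False and False = False
Hence Statement 3 is false.

0 of the 3 statements are true (none).

0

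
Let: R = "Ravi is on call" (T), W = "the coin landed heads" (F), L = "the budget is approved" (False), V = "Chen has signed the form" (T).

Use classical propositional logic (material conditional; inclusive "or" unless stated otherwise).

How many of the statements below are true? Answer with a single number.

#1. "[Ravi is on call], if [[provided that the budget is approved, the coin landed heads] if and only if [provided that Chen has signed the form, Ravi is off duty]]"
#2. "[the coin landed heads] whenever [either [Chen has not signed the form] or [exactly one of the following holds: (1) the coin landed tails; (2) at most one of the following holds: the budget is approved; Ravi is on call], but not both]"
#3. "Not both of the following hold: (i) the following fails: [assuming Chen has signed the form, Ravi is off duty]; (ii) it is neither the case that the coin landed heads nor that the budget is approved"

#1: Formalization: ((L -> W) iff (V -> not R)) -> R

L -> W = False -> False = True
not R = not True = False
V -> not R = True -> False = False
(L -> W) iff (V -> not R) = True iff False = False
((L -> W) iff (V -> not R)) -> R = False -> True = True
Thus #1 is true.

#2: In symbols: (not V xor (not W xor (L nand R))) -> W

not V = not True = False
not W = not False = True
L nand R = False nand True = True
not W xor (L nand R) = True xor True = False
not V xor (not W xor (L nand R)) = False xor False = False
(not V xor (not W xor (L nand R))) -> W = False -> False = True
Hence #2 is true.

#3: Parsed as not (V -> not R) nand (W nor L)

not R = not True = False
V -> not R = True -> False = False
not (V -> not R) = not False = True
W nor L = False nor False = True
not (V -> not R) nand (W nor L) = True nand True = False
Hence #3 is false.

2 of the 3 statements are true (#1, #2).

2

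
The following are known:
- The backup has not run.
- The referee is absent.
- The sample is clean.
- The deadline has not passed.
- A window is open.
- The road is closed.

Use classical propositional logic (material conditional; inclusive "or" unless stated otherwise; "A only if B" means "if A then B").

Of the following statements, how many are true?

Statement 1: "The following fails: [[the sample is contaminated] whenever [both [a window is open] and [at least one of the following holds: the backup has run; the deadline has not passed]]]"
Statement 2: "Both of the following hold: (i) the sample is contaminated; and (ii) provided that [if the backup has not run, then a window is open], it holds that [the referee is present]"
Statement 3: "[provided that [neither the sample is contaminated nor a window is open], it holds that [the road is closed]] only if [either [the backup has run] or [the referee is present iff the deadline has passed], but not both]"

2

Let U = "a window is open" (T), P = "the backup has run" (F), S = "the deadline has passed" (F), R = "the sample is contaminated" (F), Q = "the referee is present" (F), V = "the road is closed" (T).

Statement 1: In symbols: ¬((U ∧ (P ∨ ¬S)) → R)

¬S = ¬F = T
P ∨ ¬S = F ∨ T = T
U ∧ (P ∨ ¬S) = T ∧ T = T
(U ∧ (P ∨ ¬S)) → R = T → F = F
¬((U ∧ (P ∨ ¬S)) → R) = ¬F = T
So Statement 1 is true.

Statement 2: Parsed as R ∧ ((¬P → U) → Q)

¬P = ¬F = T
¬P → U = T → T = T
(¬P → U) → Q = T → F = F
R ∧ ((¬P → U) → Q) = F ∧ F = F
Thus Statement 2 is false.

Statement 3: This is ((R ↓ U) → V) → (P ⊕ (Q ↔ S)).

R ↓ U = F ↓ T = F
(R ↓ U) → V = F → T = T
Q ↔ S = F ↔ F = T
P ⊕ (Q ↔ S) = F ⊕ T = T
((R ↓ U) → V) → (P ⊕ (Q ↔ S)) = T → T = T
So Statement 3 is true.

Count: 2.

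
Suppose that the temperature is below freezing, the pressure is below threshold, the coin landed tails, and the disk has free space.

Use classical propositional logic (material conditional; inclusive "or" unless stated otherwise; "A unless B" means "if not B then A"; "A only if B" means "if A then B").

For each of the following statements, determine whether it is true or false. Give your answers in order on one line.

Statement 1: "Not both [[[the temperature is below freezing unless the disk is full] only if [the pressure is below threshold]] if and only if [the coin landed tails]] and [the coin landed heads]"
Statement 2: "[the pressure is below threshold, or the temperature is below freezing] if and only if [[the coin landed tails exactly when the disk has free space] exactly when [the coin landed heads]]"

Statement 1 T, Statement 2 F

Let P = "the temperature is below freezing" (T), S = "the disk is full" (F), Q = "the pressure is above threshold" (F), R = "the coin landed heads" (F).

Statement 1: Parsed as (((P | S) -> ~Q) <-> ~R) nand R

P | S = T | F = T
~Q = ~F = T
(P | S) -> ~Q = T -> T = T
~R = ~F = T
((P | S) -> ~Q) <-> ~R = T <-> T = T
(((P | S) -> ~Q) <-> ~R) nand R = T nand F = T
So Statement 1 is true.

Statement 2: This is (~Q | P) <-> ((~R <-> ~S) <-> R).

~Q = ~F = T
~Q | P = T | T = T
~R = ~F = T
~S = ~F = T
~R <-> ~S = T <-> T = T
(~R <-> ~S) <-> R = T <-> F = F
(~Q | P) <-> ((~R <-> ~S) <-> R) = T <-> F = F
Thus Statement 2 is false.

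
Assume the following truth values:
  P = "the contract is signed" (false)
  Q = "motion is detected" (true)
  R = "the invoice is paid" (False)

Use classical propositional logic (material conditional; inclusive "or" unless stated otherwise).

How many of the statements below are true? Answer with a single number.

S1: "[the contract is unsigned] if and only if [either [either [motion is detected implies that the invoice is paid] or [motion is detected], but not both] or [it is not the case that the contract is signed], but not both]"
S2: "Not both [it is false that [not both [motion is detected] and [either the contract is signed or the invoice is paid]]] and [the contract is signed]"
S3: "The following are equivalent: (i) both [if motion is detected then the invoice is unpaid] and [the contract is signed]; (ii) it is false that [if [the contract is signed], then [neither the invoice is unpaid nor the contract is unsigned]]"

S1: Parsed as not P iff (((Q -> R) xor Q) xor not P)

not P = not False = True
Q -> R = True -> False = False
(Q -> R) xor Q = False xor True = True
not P = not False = True
((Q -> R) xor Q) xor not P = True xor True = False
not P iff (((Q -> R) xor Q) xor not P) = True iff False = False
So S1 is false.

S2: Formalization: not (Q nand (P or R)) nand P

P or R = False or False = False
Q nand (P or R) = True nand False = True
not (Q nand (P or R)) = not True = False
not (Q nand (P or R)) nand P = False nand False = True
So S2 is true.

S3: Parsed as ((Q -> not R) and P) iff not (P -> (not R nor not P))

not R = not False = True
Q -> not R = True -> True = True
(Q -> not R) and P = True and False = False
not R = not False = True
not P = not False = True
not R nor not P = True nor True = False
P -> (not R nor not P) = False -> False = True
not (P -> (not R nor not P)) = not True = False
((Q -> not R) and P) iff not (P -> (not R nor not P)) = False iff False = True
Thus S3 is true.

True statements: 2 (S2, S3).

2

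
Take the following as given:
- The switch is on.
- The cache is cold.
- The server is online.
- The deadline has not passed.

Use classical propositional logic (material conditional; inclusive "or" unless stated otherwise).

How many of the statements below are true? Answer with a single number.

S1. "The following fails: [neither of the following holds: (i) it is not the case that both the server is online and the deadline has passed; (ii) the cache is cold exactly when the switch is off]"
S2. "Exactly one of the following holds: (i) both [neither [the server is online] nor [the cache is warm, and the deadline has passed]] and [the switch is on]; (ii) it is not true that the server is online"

1

Let R = "the server is online" (T), S = "the deadline has passed" (F), Q = "the cache is warm" (F), P = "the switch is on" (T).

S1: This is ¬((R ↑ S) ↓ (¬Q ↔ ¬P)).

R ↑ S = T ↑ F = T
¬Q = ¬F = T
¬P = ¬T = F
¬Q ↔ ¬P = T ↔ F = F
(R ↑ S) ↓ (¬Q ↔ ¬P) = T ↓ F = F
¬((R ↑ S) ↓ (¬Q ↔ ¬P)) = ¬F = T
So S1 is true.

S2: This is ((R ↓ (Q ∧ S)) ∧ P) ⊕ ¬R.

Q ∧ S = F ∧ F = F
R ↓ (Q ∧ S) = T ↓ F = F
(R ↓ (Q ∧ S)) ∧ P = F ∧ T = F
¬R = ¬T = F
((R ↓ (Q ∧ S)) ∧ P) ⊕ ¬R = F ⊕ F = F
Hence S2 is false.

Count: 1.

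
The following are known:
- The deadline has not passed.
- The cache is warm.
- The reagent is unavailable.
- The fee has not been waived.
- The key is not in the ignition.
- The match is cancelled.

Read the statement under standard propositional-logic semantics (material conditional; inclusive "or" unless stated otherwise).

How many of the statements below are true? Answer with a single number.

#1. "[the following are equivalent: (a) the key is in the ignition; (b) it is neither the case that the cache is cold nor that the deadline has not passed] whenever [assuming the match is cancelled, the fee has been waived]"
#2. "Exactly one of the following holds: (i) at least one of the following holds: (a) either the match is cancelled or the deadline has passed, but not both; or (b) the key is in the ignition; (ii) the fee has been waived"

Let K = "the match is cancelled" (True), L = "the fee has been waived" (False), Q = "the key is in the ignition" (False), S = "the cache is warm" (True), H = "the deadline has passed" (False).

#1: Parsed as (K -> L) -> (Q iff (not S nor not H))

K -> L = True -> False = False
not S = not True = False
not H = not False = True
not S nor not H = False nor True = False
Q iff (not S nor not H) = False iff False = True
(K -> L) -> (Q iff (not S nor not H)) = False -> True = True
So #1 is true.

#2: In symbols: ((K xor H) or Q) xor L

K xor H = True xor False = True
(K xor H) or Q = True or False = True
((K xor H) or Q) xor L = True xor False = True
Thus #2 is true.

Count: 2.

2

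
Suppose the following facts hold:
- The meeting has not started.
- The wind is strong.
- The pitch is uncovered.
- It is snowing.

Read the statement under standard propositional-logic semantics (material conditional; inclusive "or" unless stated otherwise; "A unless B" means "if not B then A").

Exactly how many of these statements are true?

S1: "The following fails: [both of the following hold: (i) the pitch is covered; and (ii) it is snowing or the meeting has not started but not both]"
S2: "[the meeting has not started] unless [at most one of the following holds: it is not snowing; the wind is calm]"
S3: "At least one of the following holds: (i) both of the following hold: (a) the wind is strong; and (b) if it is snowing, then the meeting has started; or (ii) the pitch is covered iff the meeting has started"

Let R = "the pitch is covered" (False), S = "it is snowing" (True), P = "the meeting has started" (False), Q = "the wind is strong" (True).

S1: Parsed as not (R and (S xor not P))

not P = not False = True
S xor not P = True xor True = False
R and (S xor not P) = False and False = False
not (R and (S xor not P)) = not False = True
So S1 is true.

S2: In symbols: not P or (not S nand not Q)

not P = not False = True
not S = not True = False
not Q = not True = False
not S nand not Q = False nand False = True
not P or (not S nand not Q) = True or True = True
Thus S2 is true.

S3: Parsed as (Q and (S -> P)) or (R iff P)

S -> P = True -> False = False
Q and (S -> P) = True and False = False
R iff P = False iff False = True
(Q and (S -> P)) or (R iff P) = False or True = True
Thus S3 is true.

Count: 3.

3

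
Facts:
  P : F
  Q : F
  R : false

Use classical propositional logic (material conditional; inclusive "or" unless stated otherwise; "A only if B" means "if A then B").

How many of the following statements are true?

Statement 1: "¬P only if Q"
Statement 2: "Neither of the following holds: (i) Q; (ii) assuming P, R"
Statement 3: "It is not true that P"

Statement 1: In symbols: not P -> Q

not P = not False = True
not P -> Q = True -> False = False
So Statement 1 is false.

Statement 2: Parsed as Q nor (P -> R)

P -> R = False -> False = True
Q nor (P -> R) = False nor True = False
Thus Statement 2 is false.

Statement 3: This is not P.

not P = not False = True
Thus Statement 3 is true.

Count: 1.

1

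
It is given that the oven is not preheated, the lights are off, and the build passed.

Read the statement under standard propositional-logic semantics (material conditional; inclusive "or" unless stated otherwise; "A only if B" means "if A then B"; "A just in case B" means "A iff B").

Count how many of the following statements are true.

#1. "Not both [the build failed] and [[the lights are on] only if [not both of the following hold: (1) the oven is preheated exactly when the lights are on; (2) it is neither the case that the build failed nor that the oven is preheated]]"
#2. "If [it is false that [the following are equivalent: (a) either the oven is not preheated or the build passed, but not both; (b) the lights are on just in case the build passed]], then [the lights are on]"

2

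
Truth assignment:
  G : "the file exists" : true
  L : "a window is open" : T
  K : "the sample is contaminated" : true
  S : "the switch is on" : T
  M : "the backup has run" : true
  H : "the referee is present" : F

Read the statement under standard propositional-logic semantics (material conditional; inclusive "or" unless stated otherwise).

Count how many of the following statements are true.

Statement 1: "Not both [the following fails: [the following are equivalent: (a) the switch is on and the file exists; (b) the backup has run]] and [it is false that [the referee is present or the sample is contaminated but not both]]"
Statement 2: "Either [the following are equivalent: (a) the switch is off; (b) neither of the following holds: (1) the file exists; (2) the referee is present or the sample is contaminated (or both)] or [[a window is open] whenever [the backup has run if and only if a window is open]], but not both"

Statement 1: Parsed as ~((S & G) <-> M) nand ~(H xor K)

S & G = T & T = T
(S & G) <-> M = T <-> T = T
~((S & G) <-> M) = ~T = F
H xor K = F xor T = T
~(H xor K) = ~T = F
~((S & G) <-> M) nand ~(H xor K) = F nand F = T
Thus Statement 1 is true.

Statement 2: Formalization: (~S <-> (G nor (H | K))) xor ((M <-> L) -> L)

~S = ~T = F
H | K = F | T = T
G nor (H | K) = T nor T = F
~S <-> (G nor (H | K)) = F <-> F = T
M <-> L = T <-> T = T
(M <-> L) -> L = T -> T = T
(~S <-> (G nor (H | K))) xor ((M <-> L) -> L) = T xor T = F
Thus Statement 2 is false.

Count: 1.

1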